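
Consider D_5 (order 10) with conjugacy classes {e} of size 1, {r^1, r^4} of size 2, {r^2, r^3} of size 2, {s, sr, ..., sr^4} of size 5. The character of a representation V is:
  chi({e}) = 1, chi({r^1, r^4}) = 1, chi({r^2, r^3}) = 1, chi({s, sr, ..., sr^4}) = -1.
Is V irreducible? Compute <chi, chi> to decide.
Irreducible: <chi, chi> = 1.

Argument: <chi, chi> = (1/|G|) sum_C |C| * |chi(C)|^2 = (1/10)[1*|1|^2 + 2*|1|^2 + 2*|1|^2 + 5*|-1|^2]
  = (1/10)[(1) + (2) + (2) + (5)] = 10/10 = 1.
A character is irreducible iff <chi, chi> = 1, so this representation is irreducible.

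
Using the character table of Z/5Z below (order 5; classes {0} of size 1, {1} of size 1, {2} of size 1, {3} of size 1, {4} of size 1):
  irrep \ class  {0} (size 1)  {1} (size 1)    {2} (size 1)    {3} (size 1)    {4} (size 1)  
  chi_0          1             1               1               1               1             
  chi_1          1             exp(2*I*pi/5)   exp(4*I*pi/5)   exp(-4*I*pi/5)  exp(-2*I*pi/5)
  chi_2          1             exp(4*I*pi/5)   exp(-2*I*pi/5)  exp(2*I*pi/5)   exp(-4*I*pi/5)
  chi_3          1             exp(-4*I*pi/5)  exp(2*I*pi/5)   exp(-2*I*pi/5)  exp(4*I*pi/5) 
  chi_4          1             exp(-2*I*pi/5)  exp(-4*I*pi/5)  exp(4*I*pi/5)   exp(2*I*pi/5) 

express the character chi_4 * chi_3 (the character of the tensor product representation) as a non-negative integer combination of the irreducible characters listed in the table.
chi_4 tensor chi_3 = chi_2 (all other irreducibles have multiplicity 0).

Reasoning: The character of a tensor product is the pointwise product (chi_4 * chi_3)(C) = chi_4(C) * chi_3(C):
  {0}: (1)*(1), {1}: (exp(-2*I*pi/5))*(exp(-4*I*pi/5)), {2}: (exp(-4*I*pi/5))*(exp(2*I*pi/5)), {3}: (exp(4*I*pi/5))*(exp(-2*I*pi/5)), {4}: (exp(2*I*pi/5))*(exp(4*I*pi/5))
so (chi_4 * chi_3) takes values
  {0} -> 1, {1} -> exp(4*I*pi/5), {2} -> exp(-2*I*pi/5), {3} -> exp(2*I*pi/5), {4} -> exp(-4*I*pi/5).
Now take the inner product of this character with each irreducible chi from the table, <chi_4*chi_3, chi> = (1/5) sum_C |C| (chi_4*chi_3)(C) conj(chi(C)):
  <chi_4*chi_3, chi_0> = (1/5)[1*(1)*conj(1) + 1*(exp(4*I*pi/5))*conj(1) + 1*(exp(-2*I*pi/5))*conj(1) + 1*(exp(2*I*pi/5))*conj(1) + 1*(exp(-4*I*pi/5))*conj(1)]
      = (1/5)[(1) + (exp(4*I*pi/5)) + (exp(-2*I*pi/5)) + (exp(2*I*pi/5)) + (exp(-4*I*pi/5))] = 0/5 = 0
  <chi_4*chi_3, chi_1> = (1/5)[1*(1)*conj(1) + 1*(exp(4*I*pi/5))*conj(exp(2*I*pi/5)) + 1*(exp(-2*I*pi/5))*conj(exp(4*I*pi/5)) + 1*(exp(2*I*pi/5))*conj(exp(-4*I*pi/5)) + 1*(exp(-4*I*pi/5))*conj(exp(-2*I*pi/5))]
      = (1/5)[(1) + (exp(2*I*pi/5)) + (exp(4*I*pi/5)) + (exp(-4*I*pi/5)) + (exp(-2*I*pi/5))] = 0/5 = 0
  <chi_4*chi_3, chi_2> = (1/5)[1*(1)*conj(1) + 1*(exp(4*I*pi/5))*conj(exp(4*I*pi/5)) + 1*(exp(-2*I*pi/5))*conj(exp(-2*I*pi/5)) + 1*(exp(2*I*pi/5))*conj(exp(2*I*pi/5)) + 1*(exp(-4*I*pi/5))*conj(exp(-4*I*pi/5))]
      = (1/5)[(1) + (1) + (1) + (1) + (1)] = 5/5 = 1
  <chi_4*chi_3, chi_3> = (1/5)[1*(1)*conj(1) + 1*(exp(4*I*pi/5))*conj(exp(-4*I*pi/5)) + 1*(exp(-2*I*pi/5))*conj(exp(2*I*pi/5)) + 1*(exp(2*I*pi/5))*conj(exp(-2*I*pi/5)) + 1*(exp(-4*I*pi/5))*conj(exp(4*I*pi/5))]
      = (1/5)[(1) + (exp(-2*I*pi/5)) + (exp(-4*I*pi/5)) + (exp(4*I*pi/5)) + (exp(2*I*pi/5))] = 0/5 = 0
  <chi_4*chi_3, chi_4> = (1/5)[1*(1)*conj(1) + 1*(exp(4*I*pi/5))*conj(exp(-2*I*pi/5)) + 1*(exp(-2*I*pi/5))*conj(exp(-4*I*pi/5)) + 1*(exp(2*I*pi/5))*conj(exp(4*I*pi/5)) + 1*(exp(-4*I*pi/5))*conj(exp(2*I*pi/5))]
      = (1/5)[(1) + (exp(-4*I*pi/5)) + (exp(2*I*pi/5)) + (exp(-2*I*pi/5)) + (exp(4*I*pi/5))] = 0/5 = 0
(Exp terms are combined using exp(i*s)*conj(exp(i*t)) = exp(i*(s-t)), and sums of them are collapsed using the identity that for every m > 1 the m distinct m-th roots of unity sum to 0, e.g. 1 + exp(2*I*pi/3) + exp(-2*I*pi/3) = 0.)
Hence the multiplicities are chi_2: 1. Dimension check: dim(chi_4)*dim(chi_3) = 1*1 = 1 and sum (mult * dim) = 1*1 = 1.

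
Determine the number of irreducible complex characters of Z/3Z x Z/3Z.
9

Why: The number of irreducible complex representations of a finite group equals its number of conjugacy classes. Z/3Z x Z/3Z is abelian of order 9, so every element is its own conjugacy class: 9 classes, so Z/3Z x Z/3Z (order 9) has exactly 9 irreducible complex representations.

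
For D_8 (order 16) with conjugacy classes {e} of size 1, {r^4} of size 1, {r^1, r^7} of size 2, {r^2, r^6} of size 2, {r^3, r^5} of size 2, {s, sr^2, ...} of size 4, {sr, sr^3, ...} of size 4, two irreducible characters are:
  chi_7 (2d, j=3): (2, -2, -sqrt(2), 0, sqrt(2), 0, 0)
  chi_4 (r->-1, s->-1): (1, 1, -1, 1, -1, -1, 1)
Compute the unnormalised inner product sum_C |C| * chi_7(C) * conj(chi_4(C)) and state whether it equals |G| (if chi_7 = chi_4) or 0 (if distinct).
Sum = 0; so <chi_7, chi_4> = 0 (distinct irreducibles are orthogonal).

Derivation: Compute term by term over conjugacy classes (|C| * chi_7(C) * conj(chi_4(C))):
  1*(2)*conj(1) + 1*(-2)*conj(1) + 2*(-sqrt(2))*conj(-1) + 2*(0)*conj(1) + 2*(sqrt(2))*conj(-1) + 4*(0)*conj(-1) + 4*(0)*conj(1)
  = (2) + (-2) + (2*sqrt(2)) + (0) + (-2*sqrt(2)) + (0) + (0)
  = 0.
Dividing by |G| = 16 gives 0/16 = 0, matching the row-orthogonality relation <chi_7, chi_4> = [chi_7 = chi_4].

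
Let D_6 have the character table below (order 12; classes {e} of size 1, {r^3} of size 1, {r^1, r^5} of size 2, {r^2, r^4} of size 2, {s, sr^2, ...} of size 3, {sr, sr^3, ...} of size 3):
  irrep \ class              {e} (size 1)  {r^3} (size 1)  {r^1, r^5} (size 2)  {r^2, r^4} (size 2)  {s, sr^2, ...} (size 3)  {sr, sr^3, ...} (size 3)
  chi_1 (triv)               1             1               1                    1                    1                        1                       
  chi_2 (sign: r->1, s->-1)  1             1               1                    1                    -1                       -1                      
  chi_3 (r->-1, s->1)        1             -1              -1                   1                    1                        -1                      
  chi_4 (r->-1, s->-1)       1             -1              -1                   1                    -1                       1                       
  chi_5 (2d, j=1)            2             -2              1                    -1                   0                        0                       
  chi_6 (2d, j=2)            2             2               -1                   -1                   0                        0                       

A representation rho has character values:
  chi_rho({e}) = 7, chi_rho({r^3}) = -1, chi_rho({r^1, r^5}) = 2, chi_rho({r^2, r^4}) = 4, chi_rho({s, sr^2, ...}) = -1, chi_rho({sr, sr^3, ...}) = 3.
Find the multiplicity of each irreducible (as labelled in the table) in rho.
Multiplicities: chi_1: 2, chi_2: 1, chi_3: 0, chi_4: 2, chi_5: 1, chi_6: 0.

Details: Use <chi_rho, chi> = (1/|G|) sum_C |C| * chi_rho(C) * conj(chi(C)) with |G| = 12 for each irreducible chi in the table:
  <chi_rho, chi_1> = (1/12)[1*(7)*conj(1) + 1*(-1)*conj(1) + 2*(2)*conj(1) + 2*(4)*conj(1) + 3*(-1)*conj(1) + 3*(3)*conj(1)]
      = (1/12)[(7) + (-1) + (4) + (8) + (-3) + (9)] = 24/12 = 2
  <chi_rho, chi_2> = (1/12)[1*(7)*conj(1) + 1*(-1)*conj(1) + 2*(2)*conj(1) + 2*(4)*conj(1) + 3*(-1)*conj(-1) + 3*(3)*conj(-1)]
      = (1/12)[(7) + (-1) + (4) + (8) + (3) + (-9)] = 12/12 = 1
  <chi_rho, chi_3> = (1/12)[1*(7)*conj(1) + 1*(-1)*conj(-1) + 2*(2)*conj(-1) + 2*(4)*conj(1) + 3*(-1)*conj(1) + 3*(3)*conj(-1)]
      = (1/12)[(7) + (1) + (-4) + (8) + (-3) + (-9)] = 0/12 = 0
  <chi_rho, chi_4> = (1/12)[1*(7)*conj(1) + 1*(-1)*conj(-1) + 2*(2)*conj(-1) + 2*(4)*conj(1) + 3*(-1)*conj(-1) + 3*(3)*conj(1)]
      = (1/12)[(7) + (1) + (-4) + (8) + (3) + (9)] = 24/12 = 2
  <chi_rho, chi_5> = (1/12)[1*(7)*conj(2) + 1*(-1)*conj(-2) + 2*(2)*conj(1) + 2*(4)*conj(-1) + 3*(-1)*conj(0) + 3*(3)*conj(0)]
      = (1/12)[(14) + (2) + (4) + (-8) + (0) + (0)] = 12/12 = 1
  <chi_rho, chi_6> = (1/12)[1*(7)*conj(2) + 1*(-1)*conj(2) + 2*(2)*conj(-1) + 2*(4)*conj(-1) + 3*(-1)*conj(0) + 3*(3)*conj(0)]
      = (1/12)[(14) + (-2) + (-4) + (-8) + (0) + (0)] = 0/12 = 0
Dimension check: dim(rho) = sum (mult * dim) = 2*1 + 1*1 + 0*1 + 2*1 + 1*2 + 0*2 = 7 = chi_rho(e) = 7.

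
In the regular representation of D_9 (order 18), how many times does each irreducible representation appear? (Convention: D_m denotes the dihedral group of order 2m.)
Each irreducible V_i of dimension d_i appears with multiplicity d_i, i.e. rho_reg = (direct sum over all irreducibles V_i) d_i V_i. The irreducible dimensions for D_9 are 1, 1, 2, 2, 2, 2: 2 irreducibles of dimension 1, each with multiplicity 1; 4 irreducibles of dimension 2, each with multiplicity 2. Total dimension 2*1*1 + 4*2*2 = 18 = |G|.

Reasoning: General theorem: in the regular representation of a finite group G, each irreducible appears with multiplicity equal to its dimension. Check: dim(rho_reg) = sum d_i^2 = 1 + 1 + 4 + 4 + 4 + 4 = 18 = |G|.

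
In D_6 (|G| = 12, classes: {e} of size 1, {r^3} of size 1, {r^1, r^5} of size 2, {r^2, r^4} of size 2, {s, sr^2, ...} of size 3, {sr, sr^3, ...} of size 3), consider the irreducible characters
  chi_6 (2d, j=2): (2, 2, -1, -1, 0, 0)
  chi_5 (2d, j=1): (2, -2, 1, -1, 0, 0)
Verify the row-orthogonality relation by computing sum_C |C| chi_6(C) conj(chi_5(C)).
Sum = 0; so <chi_6, chi_5> = 0 (distinct irreducibles are orthogonal).

Why: Compute term by term over conjugacy classes (|C| * chi_6(C) * conj(chi_5(C))):
  1*(2)*conj(2) + 1*(2)*conj(-2) + 2*(-1)*conj(1) + 2*(-1)*conj(-1) + 3*(0)*conj(0) + 3*(0)*conj(0)
  = (4) + (-4) + (-2) + (2) + (0) + (0)
  = 0.
Dividing by |G| = 12 gives 0/12 = 0, matching the row-orthogonality relation <chi_6, chi_5> = [chi_6 = chi_5].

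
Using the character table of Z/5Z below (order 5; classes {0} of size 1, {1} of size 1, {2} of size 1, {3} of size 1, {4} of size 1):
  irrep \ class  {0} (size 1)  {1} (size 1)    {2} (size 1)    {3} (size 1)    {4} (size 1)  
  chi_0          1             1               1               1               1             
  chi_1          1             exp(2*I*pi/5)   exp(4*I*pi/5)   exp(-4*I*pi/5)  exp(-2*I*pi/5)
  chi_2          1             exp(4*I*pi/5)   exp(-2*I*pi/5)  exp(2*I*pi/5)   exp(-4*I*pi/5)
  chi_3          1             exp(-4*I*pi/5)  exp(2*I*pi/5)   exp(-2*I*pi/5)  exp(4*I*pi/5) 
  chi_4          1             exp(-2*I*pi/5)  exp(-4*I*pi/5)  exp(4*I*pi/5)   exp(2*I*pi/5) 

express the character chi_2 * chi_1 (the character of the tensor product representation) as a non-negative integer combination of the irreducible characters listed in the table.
chi_2 tensor chi_1 = chi_3 (all other irreducibles have multiplicity 0).

Details: The character of a tensor product is the pointwise product (chi_2 * chi_1)(C) = chi_2(C) * chi_1(C):
  {0}: (1)*(1), {1}: (exp(4*I*pi/5))*(exp(2*I*pi/5)), {2}: (exp(-2*I*pi/5))*(exp(4*I*pi/5)), {3}: (exp(2*I*pi/5))*(exp(-4*I*pi/5)), {4}: (exp(-4*I*pi/5))*(exp(-2*I*pi/5))
so (chi_2 * chi_1) takes values
  {0} -> 1, {1} -> exp(-4*I*pi/5), {2} -> exp(2*I*pi/5), {3} -> exp(-2*I*pi/5), {4} -> exp(4*I*pi/5).
Now take the inner product of this character with each irreducible chi from the table, <chi_2*chi_1, chi> = (1/5) sum_C |C| (chi_2*chi_1)(C) conj(chi(C)):
  <chi_2*chi_1, chi_0> = (1/5)[1*(1)*conj(1) + 1*(exp(-4*I*pi/5))*conj(1) + 1*(exp(2*I*pi/5))*conj(1) + 1*(exp(-2*I*pi/5))*conj(1) + 1*(exp(4*I*pi/5))*conj(1)]
      = (1/5)[(1) + (exp(-4*I*pi/5)) + (exp(2*I*pi/5)) + (exp(-2*I*pi/5)) + (exp(4*I*pi/5))] = 0/5 = 0
  <chi_2*chi_1, chi_1> = (1/5)[1*(1)*conj(1) + 1*(exp(-4*I*pi/5))*conj(exp(2*I*pi/5)) + 1*(exp(2*I*pi/5))*conj(exp(4*I*pi/5)) + 1*(exp(-2*I*pi/5))*conj(exp(-4*I*pi/5)) + 1*(exp(4*I*pi/5))*conj(exp(-2*I*pi/5))]
      = (1/5)[(1) + (exp(4*I*pi/5)) + (exp(-2*I*pi/5)) + (exp(2*I*pi/5)) + (exp(-4*I*pi/5))] = 0/5 = 0
  <chi_2*chi_1, chi_2> = (1/5)[1*(1)*conj(1) + 1*(exp(-4*I*pi/5))*conj(exp(4*I*pi/5)) + 1*(exp(2*I*pi/5))*conj(exp(-2*I*pi/5)) + 1*(exp(-2*I*pi/5))*conj(exp(2*I*pi/5)) + 1*(exp(4*I*pi/5))*conj(exp(-4*I*pi/5))]
      = (1/5)[(1) + (exp(2*I*pi/5)) + (exp(4*I*pi/5)) + (exp(-4*I*pi/5)) + (exp(-2*I*pi/5))] = 0/5 = 0
  <chi_2*chi_1, chi_3> = (1/5)[1*(1)*conj(1) + 1*(exp(-4*I*pi/5))*conj(exp(-4*I*pi/5)) + 1*(exp(2*I*pi/5))*conj(exp(2*I*pi/5)) + 1*(exp(-2*I*pi/5))*conj(exp(-2*I*pi/5)) + 1*(exp(4*I*pi/5))*conj(exp(4*I*pi/5))]
      = (1/5)[(1) + (1) + (1) + (1) + (1)] = 5/5 = 1
  <chi_2*chi_1, chi_4> = (1/5)[1*(1)*conj(1) + 1*(exp(-4*I*pi/5))*conj(exp(-2*I*pi/5)) + 1*(exp(2*I*pi/5))*conj(exp(-4*I*pi/5)) + 1*(exp(-2*I*pi/5))*conj(exp(4*I*pi/5)) + 1*(exp(4*I*pi/5))*conj(exp(2*I*pi/5))]
      = (1/5)[(1) + (exp(-2*I*pi/5)) + (exp(-4*I*pi/5)) + (exp(4*I*pi/5)) + (exp(2*I*pi/5))] = 0/5 = 0
(Exp terms are combined using exp(i*s)*conj(exp(i*t)) = exp(i*(s-t)), and sums of them are collapsed using the identity that for every m > 1 the m distinct m-th roots of unity sum to 0, e.g. 1 + exp(2*I*pi/3) + exp(-2*I*pi/3) = 0.)
Hence the multiplicities are chi_3: 1. Dimension check: dim(chi_2)*dim(chi_1) = 1*1 = 1 and sum (mult * dim) = 1*1 = 1.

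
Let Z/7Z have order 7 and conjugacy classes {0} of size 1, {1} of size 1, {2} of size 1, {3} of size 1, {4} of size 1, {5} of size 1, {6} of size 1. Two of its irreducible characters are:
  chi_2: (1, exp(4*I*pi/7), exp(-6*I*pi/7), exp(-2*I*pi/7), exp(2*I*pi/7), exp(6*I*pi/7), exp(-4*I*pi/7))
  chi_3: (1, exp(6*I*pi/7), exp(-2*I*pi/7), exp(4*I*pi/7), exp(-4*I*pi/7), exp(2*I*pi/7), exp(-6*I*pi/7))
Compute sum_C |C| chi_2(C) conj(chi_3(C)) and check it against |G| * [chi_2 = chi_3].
Sum = 0; so <chi_2, chi_3> = 0 (distinct irreducibles are orthogonal).

Working: Compute term by term over conjugacy classes (|C| * chi_2(C) * conj(chi_3(C))):
  1*(1)*conj(1) + 1*(exp(4*I*pi/7))*conj(exp(6*I*pi/7)) + 1*(exp(-6*I*pi/7))*conj(exp(-2*I*pi/7)) + 1*(exp(-2*I*pi/7))*conj(exp(4*I*pi/7)) + 1*(exp(2*I*pi/7))*conj(exp(-4*I*pi/7)) + 1*(exp(6*I*pi/7))*conj(exp(2*I*pi/7)) + 1*(exp(-4*I*pi/7))*conj(exp(-6*I*pi/7))
  = (1) + (exp(-2*I*pi/7)) + (exp(-4*I*pi/7)) + (exp(-6*I*pi/7)) + (exp(6*I*pi/7)) + (exp(4*I*pi/7)) + (exp(2*I*pi/7))
  = 0.
(Exp terms are combined using exp(i*s)*conj(exp(i*t)) = exp(i*(s-t)), and sums of them are collapsed using the identity that for every m > 1 the m distinct m-th roots of unity sum to 0, e.g. 1 + exp(2*I*pi/3) + exp(-2*I*pi/3) = 0.)
Dividing by |G| = 7 gives 0/7 = 0, matching the row-orthogonality relation <chi_2, chi_3> = [chi_2 = chi_3].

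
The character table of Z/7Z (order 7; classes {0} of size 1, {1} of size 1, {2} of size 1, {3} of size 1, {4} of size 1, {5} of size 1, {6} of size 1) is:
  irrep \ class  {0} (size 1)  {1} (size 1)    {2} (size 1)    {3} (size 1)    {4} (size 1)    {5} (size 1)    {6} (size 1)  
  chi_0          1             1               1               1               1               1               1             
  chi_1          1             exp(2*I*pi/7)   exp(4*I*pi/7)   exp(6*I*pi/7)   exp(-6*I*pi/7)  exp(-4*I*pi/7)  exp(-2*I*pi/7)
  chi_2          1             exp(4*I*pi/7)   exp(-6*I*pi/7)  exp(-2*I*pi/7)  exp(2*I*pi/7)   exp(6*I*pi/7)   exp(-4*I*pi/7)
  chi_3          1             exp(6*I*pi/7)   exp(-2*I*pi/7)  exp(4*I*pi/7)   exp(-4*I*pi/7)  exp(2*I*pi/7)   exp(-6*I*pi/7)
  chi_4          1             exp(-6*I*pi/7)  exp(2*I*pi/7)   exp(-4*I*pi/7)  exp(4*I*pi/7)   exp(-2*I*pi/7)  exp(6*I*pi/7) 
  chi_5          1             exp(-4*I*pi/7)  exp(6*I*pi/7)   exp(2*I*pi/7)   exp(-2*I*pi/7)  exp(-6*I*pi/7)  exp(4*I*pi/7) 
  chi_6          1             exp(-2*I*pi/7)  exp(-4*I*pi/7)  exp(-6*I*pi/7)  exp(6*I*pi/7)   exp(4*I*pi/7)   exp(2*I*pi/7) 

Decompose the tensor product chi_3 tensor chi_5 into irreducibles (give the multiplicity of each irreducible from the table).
chi_3 tensor chi_5 = chi_1 (all other irreducibles have multiplicity 0).

Working: The character of a tensor product is the pointwise product (chi_3 * chi_5)(C) = chi_3(C) * chi_5(C):
  {0}: (1)*(1), {1}: (exp(6*I*pi/7))*(exp(-4*I*pi/7)), {2}: (exp(-2*I*pi/7))*(exp(6*I*pi/7)), {3}: (exp(4*I*pi/7))*(exp(2*I*pi/7)), {4}: (exp(-4*I*pi/7))*(exp(-2*I*pi/7)), {5}: (exp(2*I*pi/7))*(exp(-6*I*pi/7)), {6}: (exp(-6*I*pi/7))*(exp(4*I*pi/7))
so (chi_3 * chi_5) takes values
  {0} -> 1, {1} -> exp(2*I*pi/7), {2} -> exp(4*I*pi/7), {3} -> exp(6*I*pi/7), {4} -> exp(-6*I*pi/7), {5} -> exp(-4*I*pi/7), {6} -> exp(-2*I*pi/7).
Now take the inner product of this character with each irreducible chi from the table, <chi_3*chi_5, chi> = (1/7) sum_C |C| (chi_3*chi_5)(C) conj(chi(C)):
  <chi_3*chi_5, chi_0> = (1/7)[1*(1)*conj(1) + 1*(exp(2*I*pi/7))*conj(1) + 1*(exp(4*I*pi/7))*conj(1) + 1*(exp(6*I*pi/7))*conj(1) + 1*(exp(-6*I*pi/7))*conj(1) + 1*(exp(-4*I*pi/7))*conj(1) + 1*(exp(-2*I*pi/7))*conj(1)]
      = (1/7)[(1) + (exp(2*I*pi/7)) + (exp(4*I*pi/7)) + (exp(6*I*pi/7)) + (exp(-6*I*pi/7)) + (exp(-4*I*pi/7)) + (exp(-2*I*pi/7))] = 0/7 = 0
  <chi_3*chi_5, chi_1> = (1/7)[1*(1)*conj(1) + 1*(exp(2*I*pi/7))*conj(exp(2*I*pi/7)) + 1*(exp(4*I*pi/7))*conj(exp(4*I*pi/7)) + 1*(exp(6*I*pi/7))*conj(exp(6*I*pi/7)) + 1*(exp(-6*I*pi/7))*conj(exp(-6*I*pi/7)) + 1*(exp(-4*I*pi/7))*conj(exp(-4*I*pi/7)) + 1*(exp(-2*I*pi/7))*conj(exp(-2*I*pi/7))]
      = (1/7)[(1) + (1) + (1) + (1) + (1) + (1) + (1)] = 7/7 = 1
  <chi_3*chi_5, chi_2> = (1/7)[1*(1)*conj(1) + 1*(exp(2*I*pi/7))*conj(exp(4*I*pi/7)) + 1*(exp(4*I*pi/7))*conj(exp(-6*I*pi/7)) + 1*(exp(6*I*pi/7))*conj(exp(-2*I*pi/7)) + 1*(exp(-6*I*pi/7))*conj(exp(2*I*pi/7)) + 1*(exp(-4*I*pi/7))*conj(exp(6*I*pi/7)) + 1*(exp(-2*I*pi/7))*conj(exp(-4*I*pi/7))]
      = (1/7)[(1) + (exp(-2*I*pi/7)) + (exp(-4*I*pi/7)) + (exp(-6*I*pi/7)) + (exp(6*I*pi/7)) + (exp(4*I*pi/7)) + (exp(2*I*pi/7))] = 0/7 = 0
  <chi_3*chi_5, chi_3> = (1/7)[1*(1)*conj(1) + 1*(exp(2*I*pi/7))*conj(exp(6*I*pi/7)) + 1*(exp(4*I*pi/7))*conj(exp(-2*I*pi/7)) + 1*(exp(6*I*pi/7))*conj(exp(4*I*pi/7)) + 1*(exp(-6*I*pi/7))*conj(exp(-4*I*pi/7)) + 1*(exp(-4*I*pi/7))*conj(exp(2*I*pi/7)) + 1*(exp(-2*I*pi/7))*conj(exp(-6*I*pi/7))]
      = (1/7)[(1) + (exp(-4*I*pi/7)) + (exp(6*I*pi/7)) + (exp(2*I*pi/7)) + (exp(-2*I*pi/7)) + (exp(-6*I*pi/7)) + (exp(4*I*pi/7))] = 0/7 = 0
  <chi_3*chi_5, chi_4> = (1/7)[1*(1)*conj(1) + 1*(exp(2*I*pi/7))*conj(exp(-6*I*pi/7)) + 1*(exp(4*I*pi/7))*conj(exp(2*I*pi/7)) + 1*(exp(6*I*pi/7))*conj(exp(-4*I*pi/7)) + 1*(exp(-6*I*pi/7))*conj(exp(4*I*pi/7)) + 1*(exp(-4*I*pi/7))*conj(exp(-2*I*pi/7)) + 1*(exp(-2*I*pi/7))*conj(exp(6*I*pi/7))]
      = (1/7)[(1) + (exp(-6*I*pi/7)) + (exp(2*I*pi/7)) + (exp(-4*I*pi/7)) + (exp(4*I*pi/7)) + (exp(-2*I*pi/7)) + (exp(6*I*pi/7))] = 0/7 = 0
  <chi_3*chi_5, chi_5> = (1/7)[1*(1)*conj(1) + 1*(exp(2*I*pi/7))*conj(exp(-4*I*pi/7)) + 1*(exp(4*I*pi/7))*conj(exp(6*I*pi/7)) + 1*(exp(6*I*pi/7))*conj(exp(2*I*pi/7)) + 1*(exp(-6*I*pi/7))*conj(exp(-2*I*pi/7)) + 1*(exp(-4*I*pi/7))*conj(exp(-6*I*pi/7)) + 1*(exp(-2*I*pi/7))*conj(exp(4*I*pi/7))]
      = (1/7)[(1) + (exp(6*I*pi/7)) + (exp(-2*I*pi/7)) + (exp(4*I*pi/7)) + (exp(-4*I*pi/7)) + (exp(2*I*pi/7)) + (exp(-6*I*pi/7))] = 0/7 = 0
  <chi_3*chi_5, chi_6> = (1/7)[1*(1)*conj(1) + 1*(exp(2*I*pi/7))*conj(exp(-2*I*pi/7)) + 1*(exp(4*I*pi/7))*conj(exp(-4*I*pi/7)) + 1*(exp(6*I*pi/7))*conj(exp(-6*I*pi/7)) + 1*(exp(-6*I*pi/7))*conj(exp(6*I*pi/7)) + 1*(exp(-4*I*pi/7))*conj(exp(4*I*pi/7)) + 1*(exp(-2*I*pi/7))*conj(exp(2*I*pi/7))]
      = (1/7)[(1) + (exp(4*I*pi/7)) + (exp(-6*I*pi/7)) + (exp(-2*I*pi/7)) + (exp(2*I*pi/7)) + (exp(6*I*pi/7)) + (exp(-4*I*pi/7))] = 0/7 = 0
(Exp terms are combined using exp(i*s)*conj(exp(i*t)) = exp(i*(s-t)), and sums of them are collapsed using the identity that for every m > 1 the m distinct m-th roots of unity sum to 0, e.g. 1 + exp(2*I*pi/3) + exp(-2*I*pi/3) = 0.)
Hence the multiplicities are chi_1: 1. Dimension check: dim(chi_3)*dim(chi_5) = 1*1 = 1 and sum (mult * dim) = 1*1 = 1.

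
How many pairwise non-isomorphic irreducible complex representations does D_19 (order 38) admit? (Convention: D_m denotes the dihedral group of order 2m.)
11

Why: The number of irreducible complex representations of a finite group equals its number of conjugacy classes. D_19 has 11 conjugacy classes ((n+3)/2 for n odd), so D_19 (order 38) has exactly 11 irreducible complex representations.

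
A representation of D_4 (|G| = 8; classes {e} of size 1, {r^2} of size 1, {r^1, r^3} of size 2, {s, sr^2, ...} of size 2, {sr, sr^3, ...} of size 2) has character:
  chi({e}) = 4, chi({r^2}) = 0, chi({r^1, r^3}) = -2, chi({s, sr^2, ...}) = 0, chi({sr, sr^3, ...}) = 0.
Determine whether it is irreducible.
Not irreducible (reducible): <chi, chi> = 3 > 1.

Justification: <chi, chi> = (1/|G|) sum_C |C| * |chi(C)|^2 = (1/8)[1*|4|^2 + 1*|0|^2 + 2*|-2|^2 + 2*|0|^2 + 2*|0|^2]
  = (1/8)[(16) + (0) + (8) + (0) + (0)] = 24/8 = 3.
A character is irreducible iff <chi, chi> = 1, so this representation is reducible.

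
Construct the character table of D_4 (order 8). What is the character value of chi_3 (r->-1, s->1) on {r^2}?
Conjugacy classes: {e} of size 1, {r^2} of size 1, {r^1, r^3} of size 2, {s, sr^2, ...} of size 2, {sr, sr^3, ...} of size 2.
Character table:
  irrep \ class              {e} (size 1)  {r^2} (size 1)  {r^1, r^3} (size 2)  {s, sr^2, ...} (size 2)  {sr, sr^3, ...} (size 2)
  chi_1 (triv)               1             1               1                    1                        1                       
  chi_2 (sign: r->1, s->-1)  1             1               1                    -1                       -1                      
  chi_3 (r->-1, s->1)        1             1               -1                   1                        -1                      
  chi_4 (r->-1, s->-1)       1             1               -1                   -1                       1                       
  chi_5 (2d, j=1)            2             -2              0                    0                        0                       

Spot check: chi_3 (r->-1, s->1) on {r^2} = 1.

D_4 has order 2*4 = 8 with 5 conjugacy classes, hence 5 irreducibles. Sum of squared dims 1 + 1 + 1 + 1 + 4 = 8 = |G|. Linear characters come from the abelianisation; the 2-dimensional irreps have character r^k -> 2*cos(2*pi*j*k/4), reflections -> 0.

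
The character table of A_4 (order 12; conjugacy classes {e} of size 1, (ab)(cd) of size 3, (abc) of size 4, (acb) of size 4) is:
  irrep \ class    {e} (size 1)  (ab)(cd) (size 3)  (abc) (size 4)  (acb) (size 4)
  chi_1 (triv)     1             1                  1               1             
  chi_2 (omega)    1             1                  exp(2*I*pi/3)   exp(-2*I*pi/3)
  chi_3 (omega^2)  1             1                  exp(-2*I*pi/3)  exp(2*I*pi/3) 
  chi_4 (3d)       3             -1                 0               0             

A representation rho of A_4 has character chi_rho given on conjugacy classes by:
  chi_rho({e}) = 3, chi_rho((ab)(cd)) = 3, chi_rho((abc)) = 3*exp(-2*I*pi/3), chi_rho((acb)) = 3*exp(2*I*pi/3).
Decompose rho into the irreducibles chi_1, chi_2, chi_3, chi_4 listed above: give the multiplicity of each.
Multiplicities: chi_1: 0, chi_2: 0, chi_3: 3, chi_4: 0.

Details: Use <chi_rho, chi> = (1/|G|) sum_C |C| * chi_rho(C) * conj(chi(C)) with |G| = 12 for each irreducible chi in the table:
  <chi_rho, chi_1> = (1/12)[1*(3)*conj(1) + 3*(3)*conj(1) + 4*(3*exp(-2*I*pi/3))*conj(1) + 4*(3*exp(2*I*pi/3))*conj(1)]
      = (1/12)[(3) + (9) + (12*exp(-2*I*pi/3)) + (12*exp(2*I*pi/3))] = 0/12 = 0
  <chi_rho, chi_2> = (1/12)[1*(3)*conj(1) + 3*(3)*conj(1) + 4*(3*exp(-2*I*pi/3))*conj(exp(2*I*pi/3)) + 4*(3*exp(2*I*pi/3))*conj(exp(-2*I*pi/3))]
      = (1/12)[(3) + (9) + (12*exp(2*I*pi/3)) + (12*exp(-2*I*pi/3))] = 0/12 = 0
  <chi_rho, chi_3> = (1/12)[1*(3)*conj(1) + 3*(3)*conj(1) + 4*(3*exp(-2*I*pi/3))*conj(exp(-2*I*pi/3)) + 4*(3*exp(2*I*pi/3))*conj(exp(2*I*pi/3))]
      = (1/12)[(3) + (9) + (12) + (12)] = 36/12 = 3
  <chi_rho, chi_4> = (1/12)[1*(3)*conj(3) + 3*(3)*conj(-1) + 4*(3*exp(-2*I*pi/3))*conj(0) + 4*(3*exp(2*I*pi/3))*conj(0)]
      = (1/12)[(9) + (-9) + (0) + (0)] = 0/12 = 0
(Exp terms are combined using exp(i*s)*conj(exp(i*t)) = exp(i*(s-t)), and sums of them are collapsed using the identity that for every m > 1 the m distinct m-th roots of unity sum to 0, e.g. 1 + exp(2*I*pi/3) + exp(-2*I*pi/3) = 0.)
Dimension check: dim(rho) = sum (mult * dim) = 0*1 + 0*1 + 3*1 + 0*3 = 3 = chi_rho(e) = 3.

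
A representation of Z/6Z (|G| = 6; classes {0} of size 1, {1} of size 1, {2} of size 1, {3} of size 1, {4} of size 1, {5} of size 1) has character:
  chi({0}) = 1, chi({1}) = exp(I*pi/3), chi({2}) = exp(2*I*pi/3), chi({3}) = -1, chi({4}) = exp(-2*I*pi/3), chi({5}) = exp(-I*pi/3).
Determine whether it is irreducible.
Irreducible: <chi, chi> = 1.

Justification: <chi, chi> = (1/|G|) sum_C |C| * |chi(C)|^2 = (1/6)[1*|1|^2 + 1*|exp(I*pi/3)|^2 + 1*|exp(2*I*pi/3)|^2 + 1*|-1|^2 + 1*|exp(-2*I*pi/3)|^2 + 1*|exp(-I*pi/3)|^2]
  = (1/6)[(1) + (1) + (1) + (1) + (1) + (1)] = 6/6 = 1.
(Exp terms are combined using exp(i*s)*conj(exp(i*t)) = exp(i*(s-t)), and sums of them are collapsed using the identity that for every m > 1 the m distinct m-th roots of unity sum to 0, e.g. 1 + exp(2*I*pi/3) + exp(-2*I*pi/3) = 0.)
A character is irreducible iff <chi, chi> = 1, so this representation is irreducible.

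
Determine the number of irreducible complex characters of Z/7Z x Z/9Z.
63

The number of irreducible complex representations of a finite group equals its number of conjugacy classes. Z/7Z x Z/9Z is abelian of order 63, so every element is its own conjugacy class: 63 classes, so Z/7Z x Z/9Z (order 63) has exactly 63 irreducible complex representations.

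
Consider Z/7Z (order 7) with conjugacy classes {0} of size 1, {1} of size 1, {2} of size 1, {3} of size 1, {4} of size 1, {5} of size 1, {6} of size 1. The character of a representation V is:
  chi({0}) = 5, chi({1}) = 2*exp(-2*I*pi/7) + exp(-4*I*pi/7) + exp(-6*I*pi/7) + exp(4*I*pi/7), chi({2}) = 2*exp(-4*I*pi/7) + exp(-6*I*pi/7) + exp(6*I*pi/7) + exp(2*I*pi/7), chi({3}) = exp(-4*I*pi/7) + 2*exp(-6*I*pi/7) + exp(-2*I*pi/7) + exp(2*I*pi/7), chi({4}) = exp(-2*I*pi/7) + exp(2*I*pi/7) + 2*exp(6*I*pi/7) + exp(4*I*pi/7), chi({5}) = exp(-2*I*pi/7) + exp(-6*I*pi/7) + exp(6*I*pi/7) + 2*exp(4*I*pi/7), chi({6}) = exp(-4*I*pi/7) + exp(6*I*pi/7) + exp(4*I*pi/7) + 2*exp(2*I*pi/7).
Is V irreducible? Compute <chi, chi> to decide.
Not irreducible (reducible): <chi, chi> = 7 > 1.

Details: <chi, chi> = (1/|G|) sum_C |C| * |chi(C)|^2 = (1/7)[1*|5|^2 + 1*|2*exp(-2*I*pi/7) + exp(-4*I*pi/7) + exp(-6*I*pi/7) + exp(4*I*pi/7)|^2 + 1*|2*exp(-4*I*pi/7) + exp(-6*I*pi/7) + exp(6*I*pi/7) + exp(2*I*pi/7)|^2 + 1*|exp(-4*I*pi/7) + 2*exp(-6*I*pi/7) + exp(-2*I*pi/7) + exp(2*I*pi/7)|^2 + 1*|exp(-2*I*pi/7) + exp(2*I*pi/7) + 2*exp(6*I*pi/7) + exp(4*I*pi/7)|^2 + 1*|exp(-2*I*pi/7) + exp(-6*I*pi/7) + exp(6*I*pi/7) + 2*exp(4*I*pi/7)|^2 + 1*|exp(-4*I*pi/7) + exp(6*I*pi/7) + exp(4*I*pi/7) + 2*exp(2*I*pi/7)|^2]
  = (1/7)[(25) + (4) + (4) + (4) + (4) + (4) + (4)] = 49/7 = 7.
(Exp terms are combined using exp(i*s)*conj(exp(i*t)) = exp(i*(s-t)), and sums of them are collapsed using the identity that for every m > 1 the m distinct m-th roots of unity sum to 0, e.g. 1 + exp(2*I*pi/3) + exp(-2*I*pi/3) = 0.)
A character is irreducible iff <chi, chi> = 1, so this representation is reducible.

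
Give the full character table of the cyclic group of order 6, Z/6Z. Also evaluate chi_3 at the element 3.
Character table of Z/6Z (irreps indexed chi_0,...,chi_5 with chi_k(m) = zeta_6^(k*m), zeta_6 = exp(2*pi*i/6)):
  irrep \ class  {0} (size 1)  {1} (size 1)    {2} (size 1)    {3} (size 1)  {4} (size 1)    {5} (size 1)  
  chi_0          1             1               1               1             1               1             
  chi_1          1             exp(I*pi/3)     exp(2*I*pi/3)   -1            exp(-2*I*pi/3)  exp(-I*pi/3)  
  chi_2          1             exp(2*I*pi/3)   exp(-2*I*pi/3)  1             exp(2*I*pi/3)   exp(-2*I*pi/3)
  chi_3          1             -1              1               -1            1               -1            
  chi_4          1             exp(-2*I*pi/3)  exp(2*I*pi/3)   1             exp(-2*I*pi/3)  exp(2*I*pi/3) 
  chi_5          1             exp(-I*pi/3)    exp(-2*I*pi/3)  -1            exp(2*I*pi/3)   exp(I*pi/3)   

Spot check: chi_3(3) = zeta_6^(3*3) = zeta_6^9 = -1.

Explanation: Z/6Z is abelian, so all 6 irreducible complex representations are 1-dimensional. They are given by chi_k(m) = zeta_6^(k*m) for k = 0,...,5. Row orthogonality: sum_m chi_k(m) conj(chi_l(m)) = 6 * [k = l].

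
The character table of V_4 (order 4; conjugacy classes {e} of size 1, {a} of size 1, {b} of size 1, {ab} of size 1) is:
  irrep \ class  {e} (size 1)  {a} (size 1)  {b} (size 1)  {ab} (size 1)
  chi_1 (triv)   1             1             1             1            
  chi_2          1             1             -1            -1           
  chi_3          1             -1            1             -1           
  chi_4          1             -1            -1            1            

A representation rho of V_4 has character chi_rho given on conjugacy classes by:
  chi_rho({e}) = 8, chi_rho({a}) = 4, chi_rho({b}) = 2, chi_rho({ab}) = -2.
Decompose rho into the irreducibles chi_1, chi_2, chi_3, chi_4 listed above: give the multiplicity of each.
Multiplicities: chi_1: 3, chi_2: 3, chi_3: 2, chi_4: 0.

Explanation: Use <chi_rho, chi> = (1/|G|) sum_C |C| * chi_rho(C) * conj(chi(C)) with |G| = 4 for each irreducible chi in the table:
  <chi_rho, chi_1> = (1/4)[1*(8)*conj(1) + 1*(4)*conj(1) + 1*(2)*conj(1) + 1*(-2)*conj(1)]
      = (1/4)[(8) + (4) + (2) + (-2)] = 12/4 = 3
  <chi_rho, chi_2> = (1/4)[1*(8)*conj(1) + 1*(4)*conj(1) + 1*(2)*conj(-1) + 1*(-2)*conj(-1)]
      = (1/4)[(8) + (4) + (-2) + (2)] = 12/4 = 3
  <chi_rho, chi_3> = (1/4)[1*(8)*conj(1) + 1*(4)*conj(-1) + 1*(2)*conj(1) + 1*(-2)*conj(-1)]
      = (1/4)[(8) + (-4) + (2) + (2)] = 8/4 = 2
  <chi_rho, chi_4> = (1/4)[1*(8)*conj(1) + 1*(4)*conj(-1) + 1*(2)*conj(-1) + 1*(-2)*conj(1)]
      = (1/4)[(8) + (-4) + (-2) + (-2)] = 0/4 = 0
Dimension check: dim(rho) = sum (mult * dim) = 3*1 + 3*1 + 2*1 + 0*1 = 8 = chi_rho(e) = 8.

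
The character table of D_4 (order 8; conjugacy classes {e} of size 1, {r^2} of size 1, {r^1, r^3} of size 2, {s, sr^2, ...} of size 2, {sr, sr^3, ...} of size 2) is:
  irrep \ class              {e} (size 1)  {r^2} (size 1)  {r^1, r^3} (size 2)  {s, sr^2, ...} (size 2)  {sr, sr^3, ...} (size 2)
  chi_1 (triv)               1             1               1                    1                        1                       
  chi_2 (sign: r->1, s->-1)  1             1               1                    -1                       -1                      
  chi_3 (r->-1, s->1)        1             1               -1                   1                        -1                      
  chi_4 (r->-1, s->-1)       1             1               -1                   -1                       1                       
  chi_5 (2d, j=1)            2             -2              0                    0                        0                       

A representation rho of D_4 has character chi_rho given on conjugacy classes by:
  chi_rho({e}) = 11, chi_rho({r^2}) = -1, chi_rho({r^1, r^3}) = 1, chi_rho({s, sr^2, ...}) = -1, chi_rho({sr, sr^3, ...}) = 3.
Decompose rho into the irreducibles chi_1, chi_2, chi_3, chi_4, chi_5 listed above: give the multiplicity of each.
Multiplicities: chi_1: 2, chi_2: 1, chi_3: 0, chi_4: 2, chi_5: 3.

Use <chi_rho, chi> = (1/|G|) sum_C |C| * chi_rho(C) * conj(chi(C)) with |G| = 8 for each irreducible chi in the table:
  <chi_rho, chi_1> = (1/8)[1*(11)*conj(1) + 1*(-1)*conj(1) + 2*(1)*conj(1) + 2*(-1)*conj(1) + 2*(3)*conj(1)]
      = (1/8)[(11) + (-1) + (2) + (-2) + (6)] = 16/8 = 2
  <chi_rho, chi_2> = (1/8)[1*(11)*conj(1) + 1*(-1)*conj(1) + 2*(1)*conj(1) + 2*(-1)*conj(-1) + 2*(3)*conj(-1)]
      = (1/8)[(11) + (-1) + (2) + (2) + (-6)] = 8/8 = 1
  <chi_rho, chi_3> = (1/8)[1*(11)*conj(1) + 1*(-1)*conj(1) + 2*(1)*conj(-1) + 2*(-1)*conj(1) + 2*(3)*conj(-1)]
      = (1/8)[(11) + (-1) + (-2) + (-2) + (-6)] = 0/8 = 0
  <chi_rho, chi_4> = (1/8)[1*(11)*conj(1) + 1*(-1)*conj(1) + 2*(1)*conj(-1) + 2*(-1)*conj(-1) + 2*(3)*conj(1)]
      = (1/8)[(11) + (-1) + (-2) + (2) + (6)] = 16/8 = 2
  <chi_rho, chi_5> = (1/8)[1*(11)*conj(2) + 1*(-1)*conj(-2) + 2*(1)*conj(0) + 2*(-1)*conj(0) + 2*(3)*conj(0)]
      = (1/8)[(22) + (2) + (0) + (0) + (0)] = 24/8 = 3
Dimension check: dim(rho) = sum (mult * dim) = 2*1 + 1*1 + 0*1 + 2*1 + 3*2 = 11 = chi_rho(e) = 11.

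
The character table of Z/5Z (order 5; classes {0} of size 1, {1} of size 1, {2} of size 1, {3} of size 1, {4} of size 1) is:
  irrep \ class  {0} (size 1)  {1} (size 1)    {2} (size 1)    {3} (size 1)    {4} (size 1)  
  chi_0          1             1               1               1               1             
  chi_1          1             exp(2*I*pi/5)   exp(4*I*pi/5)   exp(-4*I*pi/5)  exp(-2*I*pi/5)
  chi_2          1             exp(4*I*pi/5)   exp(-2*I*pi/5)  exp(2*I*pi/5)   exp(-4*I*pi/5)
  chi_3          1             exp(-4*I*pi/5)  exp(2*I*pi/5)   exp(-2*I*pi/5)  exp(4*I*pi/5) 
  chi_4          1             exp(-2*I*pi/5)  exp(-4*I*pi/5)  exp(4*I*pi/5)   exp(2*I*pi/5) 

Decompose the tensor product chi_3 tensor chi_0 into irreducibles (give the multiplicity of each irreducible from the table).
chi_3 tensor chi_0 = chi_3 (all other irreducibles have multiplicity 0).

Justification: The character of a tensor product is the pointwise product (chi_3 * chi_0)(C) = chi_3(C) * chi_0(C):
  {0}: (1)*(1), {1}: (exp(-4*I*pi/5))*(1), {2}: (exp(2*I*pi/5))*(1), {3}: (exp(-2*I*pi/5))*(1), {4}: (exp(4*I*pi/5))*(1)
so (chi_3 * chi_0) takes values
  {0} -> 1, {1} -> exp(-4*I*pi/5), {2} -> exp(2*I*pi/5), {3} -> exp(-2*I*pi/5), {4} -> exp(4*I*pi/5).
Now take the inner product of this character with each irreducible chi from the table, <chi_3*chi_0, chi> = (1/5) sum_C |C| (chi_3*chi_0)(C) conj(chi(C)):
  <chi_3*chi_0, chi_0> = (1/5)[1*(1)*conj(1) + 1*(exp(-4*I*pi/5))*conj(1) + 1*(exp(2*I*pi/5))*conj(1) + 1*(exp(-2*I*pi/5))*conj(1) + 1*(exp(4*I*pi/5))*conj(1)]
      = (1/5)[(1) + (exp(-4*I*pi/5)) + (exp(2*I*pi/5)) + (exp(-2*I*pi/5)) + (exp(4*I*pi/5))] = 0/5 = 0
  <chi_3*chi_0, chi_1> = (1/5)[1*(1)*conj(1) + 1*(exp(-4*I*pi/5))*conj(exp(2*I*pi/5)) + 1*(exp(2*I*pi/5))*conj(exp(4*I*pi/5)) + 1*(exp(-2*I*pi/5))*conj(exp(-4*I*pi/5)) + 1*(exp(4*I*pi/5))*conj(exp(-2*I*pi/5))]
      = (1/5)[(1) + (exp(4*I*pi/5)) + (exp(-2*I*pi/5)) + (exp(2*I*pi/5)) + (exp(-4*I*pi/5))] = 0/5 = 0
  <chi_3*chi_0, chi_2> = (1/5)[1*(1)*conj(1) + 1*(exp(-4*I*pi/5))*conj(exp(4*I*pi/5)) + 1*(exp(2*I*pi/5))*conj(exp(-2*I*pi/5)) + 1*(exp(-2*I*pi/5))*conj(exp(2*I*pi/5)) + 1*(exp(4*I*pi/5))*conj(exp(-4*I*pi/5))]
      = (1/5)[(1) + (exp(2*I*pi/5)) + (exp(4*I*pi/5)) + (exp(-4*I*pi/5)) + (exp(-2*I*pi/5))] = 0/5 = 0
  <chi_3*chi_0, chi_3> = (1/5)[1*(1)*conj(1) + 1*(exp(-4*I*pi/5))*conj(exp(-4*I*pi/5)) + 1*(exp(2*I*pi/5))*conj(exp(2*I*pi/5)) + 1*(exp(-2*I*pi/5))*conj(exp(-2*I*pi/5)) + 1*(exp(4*I*pi/5))*conj(exp(4*I*pi/5))]
      = (1/5)[(1) + (1) + (1) + (1) + (1)] = 5/5 = 1
  <chi_3*chi_0, chi_4> = (1/5)[1*(1)*conj(1) + 1*(exp(-4*I*pi/5))*conj(exp(-2*I*pi/5)) + 1*(exp(2*I*pi/5))*conj(exp(-4*I*pi/5)) + 1*(exp(-2*I*pi/5))*conj(exp(4*I*pi/5)) + 1*(exp(4*I*pi/5))*conj(exp(2*I*pi/5))]
      = (1/5)[(1) + (exp(-2*I*pi/5)) + (exp(-4*I*pi/5)) + (exp(4*I*pi/5)) + (exp(2*I*pi/5))] = 0/5 = 0
(Exp terms are combined using exp(i*s)*conj(exp(i*t)) = exp(i*(s-t)), and sums of them are collapsed using the identity that for every m > 1 the m distinct m-th roots of unity sum to 0, e.g. 1 + exp(2*I*pi/3) + exp(-2*I*pi/3) = 0.)
Hence the multiplicities are chi_3: 1. Dimension check: dim(chi_3)*dim(chi_0) = 1*1 = 1 and sum (mult * dim) = 1*1 = 1.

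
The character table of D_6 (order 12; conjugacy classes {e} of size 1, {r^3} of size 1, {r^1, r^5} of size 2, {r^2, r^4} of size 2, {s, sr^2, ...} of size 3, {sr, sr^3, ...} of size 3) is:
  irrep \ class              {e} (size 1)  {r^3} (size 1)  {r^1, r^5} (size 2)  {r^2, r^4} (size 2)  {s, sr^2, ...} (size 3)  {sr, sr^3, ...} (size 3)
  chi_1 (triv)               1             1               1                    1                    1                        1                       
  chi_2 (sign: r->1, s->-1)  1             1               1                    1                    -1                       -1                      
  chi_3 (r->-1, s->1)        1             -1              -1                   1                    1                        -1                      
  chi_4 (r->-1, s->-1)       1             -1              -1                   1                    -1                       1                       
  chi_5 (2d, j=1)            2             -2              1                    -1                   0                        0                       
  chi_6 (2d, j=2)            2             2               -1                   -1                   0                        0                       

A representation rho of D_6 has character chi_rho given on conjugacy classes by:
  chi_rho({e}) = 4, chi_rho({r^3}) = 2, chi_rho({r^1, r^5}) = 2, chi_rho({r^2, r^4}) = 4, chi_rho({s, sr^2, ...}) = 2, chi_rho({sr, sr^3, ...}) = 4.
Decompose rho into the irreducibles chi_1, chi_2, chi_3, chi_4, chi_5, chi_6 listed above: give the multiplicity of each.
Multiplicities: chi_1: 3, chi_2: 0, chi_3: 0, chi_4: 1, chi_5: 0, chi_6: 0.

Derivation: Use <chi_rho, chi> = (1/|G|) sum_C |C| * chi_rho(C) * conj(chi(C)) with |G| = 12 for each irreducible chi in the table:
  <chi_rho, chi_1> = (1/12)[1*(4)*conj(1) + 1*(2)*conj(1) + 2*(2)*conj(1) + 2*(4)*conj(1) + 3*(2)*conj(1) + 3*(4)*conj(1)]
      = (1/12)[(4) + (2) + (4) + (8) + (6) + (12)] = 36/12 = 3
  <chi_rho, chi_2> = (1/12)[1*(4)*conj(1) + 1*(2)*conj(1) + 2*(2)*conj(1) + 2*(4)*conj(1) + 3*(2)*conj(-1) + 3*(4)*conj(-1)]
      = (1/12)[(4) + (2) + (4) + (8) + (-6) + (-12)] = 0/12 = 0
  <chi_rho, chi_3> = (1/12)[1*(4)*conj(1) + 1*(2)*conj(-1) + 2*(2)*conj(-1) + 2*(4)*conj(1) + 3*(2)*conj(1) + 3*(4)*conj(-1)]
      = (1/12)[(4) + (-2) + (-4) + (8) + (6) + (-12)] = 0/12 = 0
  <chi_rho, chi_4> = (1/12)[1*(4)*conj(1) + 1*(2)*conj(-1) + 2*(2)*conj(-1) + 2*(4)*conj(1) + 3*(2)*conj(-1) + 3*(4)*conj(1)]
      = (1/12)[(4) + (-2) + (-4) + (8) + (-6) + (12)] = 12/12 = 1
  <chi_rho, chi_5> = (1/12)[1*(4)*conj(2) + 1*(2)*conj(-2) + 2*(2)*conj(1) + 2*(4)*conj(-1) + 3*(2)*conj(0) + 3*(4)*conj(0)]
      = (1/12)[(8) + (-4) + (4) + (-8) + (0) + (0)] = 0/12 = 0
  <chi_rho, chi_6> = (1/12)[1*(4)*conj(2) + 1*(2)*conj(2) + 2*(2)*conj(-1) + 2*(4)*conj(-1) + 3*(2)*conj(0) + 3*(4)*conj(0)]
      = (1/12)[(8) + (4) + (-4) + (-8) + (0) + (0)] = 0/12 = 0
Dimension check: dim(rho) = sum (mult * dim) = 3*1 + 0*1 + 0*1 + 1*1 + 0*2 + 0*2 = 4 = chi_rho(e) = 4.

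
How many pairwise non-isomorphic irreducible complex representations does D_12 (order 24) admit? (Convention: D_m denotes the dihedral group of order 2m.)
9

Derivation: The number of irreducible complex representations of a finite group equals its number of conjugacy classes. D_12 has 9 conjugacy classes (n/2 + 3 for n even), so D_12 (order 24) has exactly 9 irreducible complex representations.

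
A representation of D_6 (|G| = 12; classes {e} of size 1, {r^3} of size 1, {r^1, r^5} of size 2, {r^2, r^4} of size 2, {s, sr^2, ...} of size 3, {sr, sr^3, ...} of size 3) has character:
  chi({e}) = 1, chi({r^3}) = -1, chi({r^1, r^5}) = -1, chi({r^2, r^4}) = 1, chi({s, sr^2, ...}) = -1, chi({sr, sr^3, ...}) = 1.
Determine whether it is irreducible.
Irreducible: <chi, chi> = 1.

Working: <chi, chi> = (1/|G|) sum_C |C| * |chi(C)|^2 = (1/12)[1*|1|^2 + 1*|-1|^2 + 2*|-1|^2 + 2*|1|^2 + 3*|-1|^2 + 3*|1|^2]
  = (1/12)[(1) + (1) + (2) + (2) + (3) + (3)] = 12/12 = 1.
A character is irreducible iff <chi, chi> = 1, so this representation is irreducible.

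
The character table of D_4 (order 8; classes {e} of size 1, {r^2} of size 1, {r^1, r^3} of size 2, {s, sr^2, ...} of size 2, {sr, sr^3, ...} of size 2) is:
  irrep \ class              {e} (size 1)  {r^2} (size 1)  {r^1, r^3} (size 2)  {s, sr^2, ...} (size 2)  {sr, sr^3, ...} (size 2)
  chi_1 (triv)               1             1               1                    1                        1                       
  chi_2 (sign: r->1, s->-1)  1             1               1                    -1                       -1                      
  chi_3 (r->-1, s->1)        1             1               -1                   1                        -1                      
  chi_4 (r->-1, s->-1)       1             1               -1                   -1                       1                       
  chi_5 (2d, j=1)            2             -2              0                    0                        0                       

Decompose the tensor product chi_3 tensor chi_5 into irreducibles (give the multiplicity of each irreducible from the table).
chi_3 tensor chi_5 = chi_5 (all other irreducibles have multiplicity 0).

Details: The character of a tensor product is the pointwise product (chi_3 * chi_5)(C) = chi_3(C) * chi_5(C):
  {e}: (1)*(2), {r^2}: (1)*(-2), {r^1, r^3}: (-1)*(0), {s, sr^2, ...}: (1)*(0), {sr, sr^3, ...}: (-1)*(0)
so (chi_3 * chi_5) takes values
  {e} -> 2, {r^2} -> -2, {r^1, r^3} -> 0, {s, sr^2, ...} -> 0, {sr, sr^3, ...} -> 0.
Now take the inner product of this character with each irreducible chi from the table, <chi_3*chi_5, chi> = (1/8) sum_C |C| (chi_3*chi_5)(C) conj(chi(C)):
  <chi_3*chi_5, chi_1> = (1/8)[1*(2)*conj(1) + 1*(-2)*conj(1) + 2*(0)*conj(1) + 2*(0)*conj(1) + 2*(0)*conj(1)]
      = (1/8)[(2) + (-2) + (0) + (0) + (0)] = 0/8 = 0
  <chi_3*chi_5, chi_2> = (1/8)[1*(2)*conj(1) + 1*(-2)*conj(1) + 2*(0)*conj(1) + 2*(0)*conj(-1) + 2*(0)*conj(-1)]
      = (1/8)[(2) + (-2) + (0) + (0) + (0)] = 0/8 = 0
  <chi_3*chi_5, chi_3> = (1/8)[1*(2)*conj(1) + 1*(-2)*conj(1) + 2*(0)*conj(-1) + 2*(0)*conj(1) + 2*(0)*conj(-1)]
      = (1/8)[(2) + (-2) + (0) + (0) + (0)] = 0/8 = 0
  <chi_3*chi_5, chi_4> = (1/8)[1*(2)*conj(1) + 1*(-2)*conj(1) + 2*(0)*conj(-1) + 2*(0)*conj(-1) + 2*(0)*conj(1)]
      = (1/8)[(2) + (-2) + (0) + (0) + (0)] = 0/8 = 0
  <chi_3*chi_5, chi_5> = (1/8)[1*(2)*conj(2) + 1*(-2)*conj(-2) + 2*(0)*conj(0) + 2*(0)*conj(0) + 2*(0)*conj(0)]
      = (1/8)[(4) + (4) + (0) + (0) + (0)] = 8/8 = 1
Hence the multiplicities are chi_5: 1. Dimension check: dim(chi_3)*dim(chi_5) = 1*2 = 2 and sum (mult * dim) = 1*2 = 2.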